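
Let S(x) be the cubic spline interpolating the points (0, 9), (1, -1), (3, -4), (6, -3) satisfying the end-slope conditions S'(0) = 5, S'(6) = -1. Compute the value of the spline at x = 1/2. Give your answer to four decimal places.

Let m_i = S''(x_i). Step sizes h_i = 1, 2, 3; slopes of the chords Δ_i = (y_(i+1) - y_i)/h_i = -10, -3/2, 1/3.
  1·m_0 + 6·m_1 + 2·m_2 = 6(Δ_1 - Δ_0) = 51
  2·m_1 + 10·m_2 + 3·m_3 = 6(Δ_2 - Δ_1) = 11
Clamped end conditions give two more equations: 2h_0·m_0 + h_0·m_1 = 6(Δ_0 - S'(0)) = -90 and h_2·m_2 + 2h_2·m_3 = 6(S'(6) - Δ_2) = -8.
Hence m_0 = -3089/57, m_1 = 1048/57, m_2 = -146/57, m_3 = -1/19.
On [0, 1], S(x) = 9 + 5·x - 3089/114·x² + 1379/114·x³.
With x = 1/2: S(1/2) = 5689/912.

6.2379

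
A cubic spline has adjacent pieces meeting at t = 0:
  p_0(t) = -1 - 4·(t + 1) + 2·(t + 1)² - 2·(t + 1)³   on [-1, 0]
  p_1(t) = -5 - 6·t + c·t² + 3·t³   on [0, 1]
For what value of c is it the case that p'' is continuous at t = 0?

-4

p_0''(t) = 4 - 12·(t + 1), so p_0''(0) = -8. On the right, p_1''(0) = 2c, so c = -4.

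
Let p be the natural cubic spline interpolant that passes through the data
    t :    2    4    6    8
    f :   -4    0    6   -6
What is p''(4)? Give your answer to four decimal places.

Put M_i = p'' at the i-th knot. Here h = (2, 2, 2) and Δ = (2, 3, -6), so the interior equations h_(i-1)·M_(i-1) + 2(h_(i-1)+h_i)·M_i + h_i·M_(i+1) = 6(Δ_i − Δ_(i-1)) read
  2·M_0 + 8·M_1 + 2·M_2 = 6(Δ_1 - Δ_0) = 6
  2·M_1 + 8·M_2 + 2·M_3 = 6(Δ_2 - Δ_1) = -54
Natural end conditions: M_0 = M_3 = 0.
Hence M_0 = 0, M_1 = 13/5, M_2 = -37/5, M_3 = 0.

2.6000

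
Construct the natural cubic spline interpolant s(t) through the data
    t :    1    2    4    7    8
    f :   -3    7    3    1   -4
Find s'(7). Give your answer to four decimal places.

Write σ_i for s''(x_i). With h_i = 1, 2, 3, 1 and divided differences Δ_i = 10, -2, -2/3, -5, the continuity of s' gives the tridiagonal system
  1·σ_0 + 6·σ_1 + 2·σ_2 = 6(Δ_1 - Δ_0) = -72
  2·σ_1 + 10·σ_2 + 3·σ_3 = 6(Δ_2 - Δ_1) = 8
  3·σ_2 + 8·σ_3 + 1·σ_4 = 6(Δ_3 - Δ_2) = -26
Natural end conditions: σ_0 = σ_4 = 0.
Forward elimination and back-substitution give σ_0 = 0, σ_1 = -2698/197, σ_2 = 1002/197, σ_3 = -1016/197, σ_4 = 0.
On [7, 8], s'(t) = b_3 + 2c_3·(t - 7) + 3d_3·(t - 7)² with b_3 = Δ_3 - h_3(2σ_3 + σ_4)/6 = -1939/591, c_3 = σ_3/2 = -508/197, d_3 = (σ_4 - σ_3)/(6h_3) = 508/591. So s'(7) = -1939/591.

-3.2809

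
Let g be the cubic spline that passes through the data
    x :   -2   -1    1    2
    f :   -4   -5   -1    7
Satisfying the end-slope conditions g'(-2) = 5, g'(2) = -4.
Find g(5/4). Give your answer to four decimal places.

With m_i denoting the second derivative at x_i, h_i = 1, 2, 1, and Δ_i = (y_(i+1) − y_i)/h_i = -1, 2, 8:
  1·m_0 + 6·m_1 + 2·m_2 = 6(Δ_1 - Δ_0) = 18
  2·m_1 + 6·m_2 + 1·m_3 = 6(Δ_2 - Δ_1) = 36
Clamped end conditions give two more equations: 2h_0·m_0 + h_0·m_1 = 6(Δ_0 - g'(-2)) = -36 and h_2·m_2 + 2h_2·m_3 = 6(g'(2) - Δ_2) = -72.
Solving: m_0 = -666/35, m_1 = 72/35, m_2 = 432/35, m_3 = -1476/35.
On [1, 2], g(x) = -1 + 382/35·(x - 1) + 216/35·(x - 1)² - 318/35·(x - 1)³.
With (x - 1) = 1/4: g(5/4) = 2209/1120.

1.9723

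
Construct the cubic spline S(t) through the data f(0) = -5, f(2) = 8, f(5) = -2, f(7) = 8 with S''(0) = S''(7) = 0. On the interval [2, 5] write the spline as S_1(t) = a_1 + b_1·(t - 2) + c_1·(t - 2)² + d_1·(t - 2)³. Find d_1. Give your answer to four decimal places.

0.8651

Write M_i for S''(x_i). With h_i = 2, 3, 2 and divided differences Δ_i = 13/2, -10/3, 5, the continuity of S' gives the tridiagonal system
  2·M_0 + 10·M_1 + 3·M_2 = 6(Δ_1 - Δ_0) = -59
  3·M_1 + 10·M_2 + 2·M_3 = 6(Δ_2 - Δ_1) = 50
Natural end conditions: M_0 = M_3 = 0.
Solving: M_0 = 0, M_1 = -740/91, M_2 = 677/91, M_3 = 0.
On [2, 5], with S_1(t) = a_1 + b_1·(t - 2) + c_1·(t - 2)² + d_1·(t - 2)³: c_1 = M_1/2 = -370/91, d_1 = (M_2 - M_1)/(6h_1) = 109/126, b_1 = Δ_1 - h_1(2M_1 + M_2)/6 = 589/546.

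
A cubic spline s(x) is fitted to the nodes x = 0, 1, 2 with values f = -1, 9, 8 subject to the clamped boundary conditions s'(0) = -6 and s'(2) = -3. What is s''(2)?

Let m_i = s''(x_i). Step sizes h_i = 1, 1; slopes of the chords Δ_i = (y_(i+1) - y_i)/h_i = 10, -1.
  1·m_0 + 4·m_1 + 1·m_2 = 6(Δ_1 - Δ_0) = -66
Clamped end conditions give two more equations: 2h_0·m_0 + h_0·m_1 = 6(Δ_0 - s'(0)) = 96 and h_1·m_1 + 2h_1·m_2 = 6(s'(2) - Δ_1) = -12.
Forward elimination and back-substitution give m_0 = 66, m_1 = -36, m_2 = 12.

12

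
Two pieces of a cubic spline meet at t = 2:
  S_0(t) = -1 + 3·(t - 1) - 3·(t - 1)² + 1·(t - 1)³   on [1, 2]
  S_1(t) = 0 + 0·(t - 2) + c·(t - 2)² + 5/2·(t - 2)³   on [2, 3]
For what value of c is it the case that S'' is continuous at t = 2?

0

S_0''(t) = -6 + 6·(t - 1), so S_0''(2) = 0. On the right, S_1''(2) = 2c, so c = 0.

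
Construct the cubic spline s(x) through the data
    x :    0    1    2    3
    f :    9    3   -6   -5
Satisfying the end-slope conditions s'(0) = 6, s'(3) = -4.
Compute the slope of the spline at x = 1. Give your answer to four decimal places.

Let M_i = s''(x_i). Step sizes h_i = 1, 1, 1; slopes of the chords Δ_i = (y_(i+1) - y_i)/h_i = -6, -9, 1.
  1·M_0 + 4·M_1 + 1·M_2 = 6(Δ_1 - Δ_0) = -18
  1·M_1 + 4·M_2 + 1·M_3 = 6(Δ_2 - Δ_1) = 60
Clamped end conditions give two more equations: 2h_0·M_0 + h_0·M_1 = 6(Δ_0 - s'(0)) = -72 and h_2·M_2 + 2h_2·M_3 = 6(s'(3) - Δ_2) = -30.
Forward elimination and back-substitution give M_0 = -532/15, M_1 = -16/15, M_2 = 326/15, M_3 = -388/15.
On [1, 2], s'(x) = b_1 + 2c_1·(x - 1) + 3d_1·(x - 1)² with b_1 = Δ_1 - h_1(2M_1 + M_2)/6 = -184/15, c_1 = M_1/2 = -8/15, d_1 = (M_2 - M_1)/(6h_1) = 19/5. So s'(1) = -184/15.

-12.2667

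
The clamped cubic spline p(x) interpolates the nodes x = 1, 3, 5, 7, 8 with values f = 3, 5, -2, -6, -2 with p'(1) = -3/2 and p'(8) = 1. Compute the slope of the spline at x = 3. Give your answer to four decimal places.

Put m_i = p'' at the i-th knot. Here h = (2, 2, 2, 1) and Δ = (1, -7/2, -2, 4), so the interior equations h_(i-1)·m_(i-1) + 2(h_(i-1)+h_i)·m_i + h_i·m_(i+1) = 6(Δ_i − Δ_(i-1)) read
  2·m_0 + 8·m_1 + 2·m_2 = 6(Δ_1 - Δ_0) = -27
  2·m_1 + 8·m_2 + 2·m_3 = 6(Δ_2 - Δ_1) = 9
  2·m_2 + 6·m_3 + 1·m_4 = 6(Δ_3 - Δ_2) = 36
Clamped end conditions give two more equations: 2h_0·m_0 + h_0·m_1 = 6(Δ_0 - p'(1)) = 15 and h_3·m_3 + 2h_3·m_4 = 6(p'(8) - Δ_3) = -18.
Solving: m_0 = 539/86, m_1 = -433/86, m_2 = 16/43, m_3 = 346/43, m_4 = -560/43.
On [3, 5], p'(x) = b_1 + 2c_1·(x - 3) + 3d_1·(x - 3)² with b_1 = Δ_1 - h_1(2m_1 + m_2)/6 = -23/86, c_1 = m_1/2 = -433/172, d_1 = (m_2 - m_1)/(6h_1) = 155/344. So p'(3) = -23/86.

-0.2674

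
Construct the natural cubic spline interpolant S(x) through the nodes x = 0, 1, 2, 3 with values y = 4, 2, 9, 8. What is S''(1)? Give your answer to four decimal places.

With σ_i denoting the second derivative at x_i, h_i = 1, 1, 1, and Δ_i = (y_(i+1) − y_i)/h_i = -2, 7, -1:
  1·σ_0 + 4·σ_1 + 1·σ_2 = 6(Δ_1 - Δ_0) = 54
  1·σ_1 + 4·σ_2 + 1·σ_3 = 6(Δ_2 - Δ_1) = -48
Natural end conditions: σ_0 = σ_3 = 0.
Solving: σ_0 = 0, σ_1 = 88/5, σ_2 = -82/5, σ_3 = 0.

17.6000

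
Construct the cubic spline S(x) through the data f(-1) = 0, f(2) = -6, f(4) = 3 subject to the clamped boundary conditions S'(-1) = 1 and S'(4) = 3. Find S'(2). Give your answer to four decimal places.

Let m_i = S''(x_i). Step sizes h_i = 3, 2; slopes of the chords Δ_i = (y_(i+1) - y_i)/h_i = -2, 9/2.
  3·m_0 + 10·m_1 + 2·m_2 = 6(Δ_1 - Δ_0) = 39
Clamped end conditions give two more equations: 2h_0·m_0 + h_0·m_1 = 6(Δ_0 - S'(-1)) = -18 and h_1·m_1 + 2h_1·m_2 = 6(S'(4) - Δ_1) = -9.
Forward elimination and back-substitution give m_0 = -13/2, m_1 = 7, m_2 = -23/4.
On [2, 4], S'(x) = b_1 + 2c_1·(x - 2) + 3d_1·(x - 2)² with b_1 = Δ_1 - h_1(2m_1 + m_2)/6 = 7/4, c_1 = m_1/2 = 7/2, d_1 = (m_2 - m_1)/(6h_1) = -17/16. So S'(2) = 7/4.

1.7500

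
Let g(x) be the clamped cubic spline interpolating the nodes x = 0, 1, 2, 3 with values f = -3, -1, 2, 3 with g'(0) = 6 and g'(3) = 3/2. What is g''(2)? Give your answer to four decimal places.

-5.8000

Let M_i = g''(x_i). Step sizes h_i = 1, 1, 1; slopes of the chords Δ_i = (y_(i+1) - y_i)/h_i = 2, 3, 1.
  1·M_0 + 4·M_1 + 1·M_2 = 6(Δ_1 - Δ_0) = 6
  1·M_1 + 4·M_2 + 1·M_3 = 6(Δ_2 - Δ_1) = -12
Clamped end conditions give two more equations: 2h_0·M_0 + h_0·M_1 = 6(Δ_0 - g'(0)) = -24 and h_2·M_2 + 2h_2·M_3 = 6(g'(3) - Δ_2) = 3.
Solving the tridiagonal system: M_0 = -77/5, M_1 = 34/5, M_2 = -29/5, M_3 = 22/5.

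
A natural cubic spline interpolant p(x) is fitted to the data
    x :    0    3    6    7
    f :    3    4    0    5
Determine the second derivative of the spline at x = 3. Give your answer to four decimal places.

Let M_i = p''(x_i). Step sizes h_i = 3, 3, 1; slopes of the chords Δ_i = (y_(i+1) - y_i)/h_i = 1/3, -4/3, 5.
  3·M_0 + 12·M_1 + 3·M_2 = 6(Δ_1 - Δ_0) = -10
  3·M_1 + 8·M_2 + 1·M_3 = 6(Δ_2 - Δ_1) = 38
Natural end conditions: M_0 = M_3 = 0.
Solving the tridiagonal system: M_0 = 0, M_1 = -194/87, M_2 = 162/29, M_3 = 0.

-2.2299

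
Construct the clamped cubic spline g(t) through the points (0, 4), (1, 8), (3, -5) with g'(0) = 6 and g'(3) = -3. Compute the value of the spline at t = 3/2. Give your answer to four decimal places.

Let M_i = g''(x_i). Step sizes h_i = 1, 2; slopes of the chords Δ_i = (y_(i+1) - y_i)/h_i = 4, -13/2.
  1·M_0 + 6·M_1 + 2·M_2 = 6(Δ_1 - Δ_0) = -63
Clamped end conditions give two more equations: 2h_0·M_0 + h_0·M_1 = 6(Δ_0 - g'(0)) = -12 and h_1·M_1 + 2h_1·M_2 = 6(g'(3) - Δ_1) = 21.
Hence M_0 = 3/2, M_1 = -15, M_2 = 51/4.
On [1, 3], g(t) = 8 - 3/4·(t - 1) - 15/2·(t - 1)² + 37/16·(t - 1)³.
With (t - 1) = 1/2: g(3/2) = 773/128.

6.0391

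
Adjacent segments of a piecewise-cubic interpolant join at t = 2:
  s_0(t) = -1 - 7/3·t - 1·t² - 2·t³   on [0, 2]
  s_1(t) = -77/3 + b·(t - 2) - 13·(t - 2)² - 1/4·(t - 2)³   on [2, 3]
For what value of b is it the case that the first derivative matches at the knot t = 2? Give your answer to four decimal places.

-30.3333

s_0'(t) = -7/3 - 2·t - 6·t², so s_0'(2) = -91/3. On the right, s_1'(2) = b, so b = -91/3.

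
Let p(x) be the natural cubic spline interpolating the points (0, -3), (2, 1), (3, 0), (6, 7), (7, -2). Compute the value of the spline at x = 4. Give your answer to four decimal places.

Put M_i = p'' at the i-th knot. Here h = (2, 1, 3, 1) and Δ = (2, -1, 7/3, -9), so the interior equations h_(i-1)·M_(i-1) + 2(h_(i-1)+h_i)·M_i + h_i·M_(i+1) = 6(Δ_i − Δ_(i-1)) read
  2·M_0 + 6·M_1 + 1·M_2 = 6(Δ_1 - Δ_0) = -18
  1·M_1 + 8·M_2 + 3·M_3 = 6(Δ_2 - Δ_1) = 20
  3·M_2 + 8·M_3 + 1·M_4 = 6(Δ_3 - Δ_2) = -68
Natural end conditions: M_0 = M_4 = 0.
Solving the tridiagonal system: M_0 = 0, M_1 = -677/161, M_2 = 1164/161, M_3 = -1805/161, M_4 = 0.
On [3, 6], p(x) = 0 + 685/966·(x - 3) + 582/161·(x - 3)² - 2969/2898·(x - 3)³.
With (x - 3) = 1: p(4) = 683/207.

3.2995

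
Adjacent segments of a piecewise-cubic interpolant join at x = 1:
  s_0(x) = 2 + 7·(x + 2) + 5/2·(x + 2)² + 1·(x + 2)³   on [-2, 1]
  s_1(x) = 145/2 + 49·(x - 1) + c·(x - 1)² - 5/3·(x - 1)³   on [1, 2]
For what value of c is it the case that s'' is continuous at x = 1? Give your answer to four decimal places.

s_0''(x) = 5 + 6·(x + 2), so s_0''(1) = 23. On the right, s_1''(1) = 2c, so c = 23/2.

11.5000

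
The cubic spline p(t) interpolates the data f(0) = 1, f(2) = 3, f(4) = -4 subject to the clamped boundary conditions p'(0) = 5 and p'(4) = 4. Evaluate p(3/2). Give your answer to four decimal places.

4.3164

With M_i denoting the second derivative at x_i, h_i = 2, 2, and Δ_i = (y_(i+1) − y_i)/h_i = 1, -7/2:
  2·M_0 + 8·M_1 + 2·M_2 = 6(Δ_1 - Δ_0) = -27
Clamped end conditions give two more equations: 2h_0·M_0 + h_0·M_1 = 6(Δ_0 - p'(0)) = -24 and h_1·M_1 + 2h_1·M_2 = 6(p'(4) - Δ_1) = 45.
Solving: M_0 = -23/8, M_1 = -25/4, M_2 = 115/8.
On [0, 2], p(t) = 1 + 5·t - 23/16·t² - 9/32·t³.
With t = 3/2: p(3/2) = 1105/256.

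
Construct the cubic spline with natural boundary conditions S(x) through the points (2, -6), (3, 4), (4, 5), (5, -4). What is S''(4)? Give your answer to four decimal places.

With M_i denoting the second derivative at x_i, h_i = 1, 1, 1, and Δ_i = (y_(i+1) − y_i)/h_i = 10, 1, -9:
  1·M_0 + 4·M_1 + 1·M_2 = 6(Δ_1 - Δ_0) = -54
  1·M_1 + 4·M_2 + 1·M_3 = 6(Δ_2 - Δ_1) = -60
Natural end conditions: M_0 = M_3 = 0.
Solving: M_0 = 0, M_1 = -52/5, M_2 = -62/5, M_3 = 0.

-12.4000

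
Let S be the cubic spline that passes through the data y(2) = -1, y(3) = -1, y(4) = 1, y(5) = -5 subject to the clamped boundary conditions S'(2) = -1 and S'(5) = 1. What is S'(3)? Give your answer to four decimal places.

2.7333

Write σ_i for S''(x_i). With h_i = 1, 1, 1 and divided differences Δ_i = 0, 2, -6, the continuity of S' gives the tridiagonal system
  1·σ_0 + 4·σ_1 + 1·σ_2 = 6(Δ_1 - Δ_0) = 12
  1·σ_1 + 4·σ_2 + 1·σ_3 = 6(Δ_2 - Δ_1) = -48
Clamped end conditions give two more equations: 2h_0·σ_0 + h_0·σ_1 = 6(Δ_0 - S'(2)) = 6 and h_2·σ_2 + 2h_2·σ_3 = 6(S'(5) - Δ_2) = 42.
Hence σ_0 = -22/15, σ_1 = 134/15, σ_2 = -334/15, σ_3 = 482/15.
On [3, 4], S'(x) = b_1 + 2c_1·(x - 3) + 3d_1·(x - 3)² with b_1 = Δ_1 - h_1(2σ_1 + σ_2)/6 = 41/15, c_1 = σ_1/2 = 67/15, d_1 = (σ_2 - σ_1)/(6h_1) = -26/5. So S'(3) = 41/15.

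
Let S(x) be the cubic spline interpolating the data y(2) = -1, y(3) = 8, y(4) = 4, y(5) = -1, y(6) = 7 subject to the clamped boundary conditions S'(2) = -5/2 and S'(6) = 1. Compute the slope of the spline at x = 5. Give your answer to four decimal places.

Write m_i for S''(x_i). With h_i = 1, 1, 1, 1 and divided differences Δ_i = 9, -4, -5, 8, the continuity of S' gives the tridiagonal system
  1·m_0 + 4·m_1 + 1·m_2 = 6(Δ_1 - Δ_0) = -78
  1·m_1 + 4·m_2 + 1·m_3 = 6(Δ_2 - Δ_1) = -6
  1·m_2 + 4·m_3 + 1·m_4 = 6(Δ_3 - Δ_2) = 78
Clamped end conditions give two more equations: 2h_0·m_0 + h_0·m_1 = 6(Δ_0 - S'(2)) = 69 and h_3·m_3 + 2h_3·m_4 = 6(S'(6) - Δ_3) = -42.
Solving the tridiagonal system: m_0 = 2827/56, m_1 = -895/28, m_2 = -5/8, m_3 = 797/28, m_4 = -1973/56.
On [5, 6], S'(x) = b_3 + 2c_3·(x - 5) + 3d_3·(x - 5)² with b_3 = Δ_3 - h_3(2m_3 + m_4)/6 = 491/112, c_3 = m_3/2 = 797/56, d_3 = (m_4 - m_3)/(6h_3) = -1189/112. So S'(5) = 491/112.

4.3839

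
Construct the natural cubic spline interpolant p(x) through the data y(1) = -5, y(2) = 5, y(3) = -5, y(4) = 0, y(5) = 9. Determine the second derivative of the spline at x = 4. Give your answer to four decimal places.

Put M_i = p'' at the i-th knot. Here h = (1, 1, 1, 1) and Δ = (10, -10, 5, 9), so the interior equations h_(i-1)·M_(i-1) + 2(h_(i-1)+h_i)·M_i + h_i·M_(i+1) = 6(Δ_i − Δ_(i-1)) read
  1·M_0 + 4·M_1 + 1·M_2 = 6(Δ_1 - Δ_0) = -120
  1·M_1 + 4·M_2 + 1·M_3 = 6(Δ_2 - Δ_1) = 90
  1·M_2 + 4·M_3 + 1·M_4 = 6(Δ_3 - Δ_2) = 24
Natural end conditions: M_0 = M_4 = 0.
Solving the tridiagonal system: M_0 = 0, M_1 = -267/7, M_2 = 228/7, M_3 = -15/7, M_4 = 0.

-2.1429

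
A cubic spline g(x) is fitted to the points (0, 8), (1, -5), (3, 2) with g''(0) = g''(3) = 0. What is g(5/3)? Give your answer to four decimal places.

-6.7407

Write M_i for g''(x_i). With h_i = 1, 2 and divided differences Δ_i = -13, 7/2, the continuity of g' gives the tridiagonal system
  1·M_0 + 6·M_1 + 2·M_2 = 6(Δ_1 - Δ_0) = 99
Natural end conditions: M_0 = M_2 = 0.
Solving: M_0 = 0, M_1 = 33/2, M_2 = 0.
On [1, 3], g(x) = -5 - 15/2·(x - 1) + 33/4·(x - 1)² - 11/8·(x - 1)³.
With (x - 1) = 2/3: g(5/3) = -182/27.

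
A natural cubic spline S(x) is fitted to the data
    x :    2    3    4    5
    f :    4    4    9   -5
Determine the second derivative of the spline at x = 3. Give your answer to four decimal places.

15.6000

Write M_i for S''(x_i). With h_i = 1, 1, 1 and divided differences Δ_i = 0, 5, -14, the continuity of S' gives the tridiagonal system
  1·M_0 + 4·M_1 + 1·M_2 = 6(Δ_1 - Δ_0) = 30
  1·M_1 + 4·M_2 + 1·M_3 = 6(Δ_2 - Δ_1) = -114
Natural end conditions: M_0 = M_3 = 0.
Solving the tridiagonal system: M_0 = 0, M_1 = 78/5, M_2 = -162/5, M_3 = 0.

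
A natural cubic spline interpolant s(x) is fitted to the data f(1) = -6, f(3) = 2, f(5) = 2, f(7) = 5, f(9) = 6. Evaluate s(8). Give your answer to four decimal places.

Write M_i for s''(x_i). With h_i = 2, 2, 2, 2 and divided differences Δ_i = 4, 0, 3/2, 1/2, the continuity of s' gives the tridiagonal system
  2·M_0 + 8·M_1 + 2·M_2 = 6(Δ_1 - Δ_0) = -24
  2·M_1 + 8·M_2 + 2·M_3 = 6(Δ_2 - Δ_1) = 9
  2·M_2 + 8·M_3 + 2·M_4 = 6(Δ_3 - Δ_2) = -6
Natural end conditions: M_0 = M_4 = 0.
Forward elimination and back-substitution give M_0 = 0, M_1 = -201/56, M_2 = 33/14, M_3 = -75/56, M_4 = 0.
On [7, 9], s(x) = 5 + 39/28·(x - 7) - 75/112·(x - 7)² + 25/224·(x - 7)³.
With (x - 7) = 1: s(8) = 1307/224.

5.8348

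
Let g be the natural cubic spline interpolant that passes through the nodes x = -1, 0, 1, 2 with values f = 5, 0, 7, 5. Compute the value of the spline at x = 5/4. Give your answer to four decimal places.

7.5500

Put m_i = g'' at the i-th knot. Here h = (1, 1, 1) and Δ = (-5, 7, -2), so the interior equations h_(i-1)·m_(i-1) + 2(h_(i-1)+h_i)·m_i + h_i·m_(i+1) = 6(Δ_i − Δ_(i-1)) read
  1·m_0 + 4·m_1 + 1·m_2 = 6(Δ_1 - Δ_0) = 72
  1·m_1 + 4·m_2 + 1·m_3 = 6(Δ_2 - Δ_1) = -54
Natural end conditions: m_0 = m_3 = 0.
Forward elimination and back-substitution give m_0 = 0, m_1 = 114/5, m_2 = -96/5, m_3 = 0.
On [1, 2], g(x) = 7 + 22/5·(x - 1) - 48/5·(x - 1)² + 16/5·(x - 1)³.
With (x - 1) = 1/4: g(5/4) = 151/20.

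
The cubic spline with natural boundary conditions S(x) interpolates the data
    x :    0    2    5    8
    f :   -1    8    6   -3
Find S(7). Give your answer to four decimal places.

Put σ_i = S'' at the i-th knot. Here h = (2, 3, 3) and Δ = (9/2, -2/3, -3), so the interior equations h_(i-1)·σ_(i-1) + 2(h_(i-1)+h_i)·σ_i + h_i·σ_(i+1) = 6(Δ_i − Δ_(i-1)) read
  2·σ_0 + 10·σ_1 + 3·σ_2 = 6(Δ_1 - Δ_0) = -31
  3·σ_1 + 12·σ_2 + 3·σ_3 = 6(Δ_2 - Δ_1) = -14
Natural end conditions: σ_0 = σ_3 = 0.
Solving the tridiagonal system: σ_0 = 0, σ_1 = -110/37, σ_2 = -47/111, σ_3 = 0.
On [5, 8], S(x) = 6 - 286/111·(x - 5) - 47/222·(x - 5)² + 47/1998·(x - 5)³.
With (x - 5) = 2: S(7) = 188/999.

0.1882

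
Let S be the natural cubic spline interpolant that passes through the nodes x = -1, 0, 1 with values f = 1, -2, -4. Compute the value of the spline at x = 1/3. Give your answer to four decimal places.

-2.7593

Let m_i = S''(x_i). Step sizes h_i = 1, 1; slopes of the chords Δ_i = (y_(i+1) - y_i)/h_i = -3, -2.
  1·m_0 + 4·m_1 + 1·m_2 = 6(Δ_1 - Δ_0) = 6
Natural end conditions: m_0 = m_2 = 0.
Hence m_0 = 0, m_1 = 3/2, m_2 = 0.
On [0, 1], S(x) = -2 - 5/2·x + 3/4·x² - 1/4·x³.
With x = 1/3: S(1/3) = -149/54.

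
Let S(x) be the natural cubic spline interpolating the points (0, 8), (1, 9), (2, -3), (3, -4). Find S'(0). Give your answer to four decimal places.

Let M_i = S''(x_i). Step sizes h_i = 1, 1, 1; slopes of the chords Δ_i = (y_(i+1) - y_i)/h_i = 1, -12, -1.
  1·M_0 + 4·M_1 + 1·M_2 = 6(Δ_1 - Δ_0) = -78
  1·M_1 + 4·M_2 + 1·M_3 = 6(Δ_2 - Δ_1) = 66
Natural end conditions: M_0 = M_3 = 0.
Solving the tridiagonal system: M_0 = 0, M_1 = -126/5, M_2 = 114/5, M_3 = 0.
On [0, 1], S'(x) = b_0 + 2c_0·x + 3d_0·x² with b_0 = Δ_0 - h_0(2M_0 + M_1)/6 = 26/5, c_0 = M_0/2 = 0, d_0 = (M_1 - M_0)/(6h_0) = -21/5. So S'(0) = 26/5.

5.2000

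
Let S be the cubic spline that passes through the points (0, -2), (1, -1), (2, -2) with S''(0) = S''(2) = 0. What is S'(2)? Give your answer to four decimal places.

Let m_i = S''(x_i). Step sizes h_i = 1, 1; slopes of the chords Δ_i = (y_(i+1) - y_i)/h_i = 1, -1.
  1·m_0 + 4·m_1 + 1·m_2 = 6(Δ_1 - Δ_0) = -12
Natural end conditions: m_0 = m_2 = 0.
Solving: m_0 = 0, m_1 = -3, m_2 = 0.
On [1, 2], S'(x) = b_1 + 2c_1·(x - 1) + 3d_1·(x - 1)² with b_1 = Δ_1 - h_1(2m_1 + m_2)/6 = 0, c_1 = m_1/2 = -3/2, d_1 = (m_2 - m_1)/(6h_1) = 1/2. So S'(2) = -3/2.

-1.5000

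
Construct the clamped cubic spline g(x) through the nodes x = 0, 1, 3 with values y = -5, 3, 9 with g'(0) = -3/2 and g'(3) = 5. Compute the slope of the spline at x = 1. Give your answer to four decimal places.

9.1667

With M_i denoting the second derivative at x_i, h_i = 1, 2, and Δ_i = (y_(i+1) − y_i)/h_i = 8, 3:
  1·M_0 + 6·M_1 + 2·M_2 = 6(Δ_1 - Δ_0) = -30
Clamped end conditions give two more equations: 2h_0·M_0 + h_0·M_1 = 6(Δ_0 - g'(0)) = 57 and h_1·M_1 + 2h_1·M_2 = 6(g'(3) - Δ_1) = 12.
Solving: M_0 = 107/3, M_1 = -43/3, M_2 = 61/6.
On [1, 3], g'(x) = b_1 + 2c_1·(x - 1) + 3d_1·(x - 1)² with b_1 = Δ_1 - h_1(2M_1 + M_2)/6 = 55/6, c_1 = M_1/2 = -43/6, d_1 = (M_2 - M_1)/(6h_1) = 49/24. So g'(1) = 55/6.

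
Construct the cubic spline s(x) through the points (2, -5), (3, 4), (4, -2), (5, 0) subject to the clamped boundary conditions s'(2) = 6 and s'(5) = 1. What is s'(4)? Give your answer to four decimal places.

-3.6667

Put σ_i = s'' at the i-th knot. Here h = (1, 1, 1) and Δ = (9, -6, 2), so the interior equations h_(i-1)·σ_(i-1) + 2(h_(i-1)+h_i)·σ_i + h_i·σ_(i+1) = 6(Δ_i − Δ_(i-1)) read
  1·σ_0 + 4·σ_1 + 1·σ_2 = 6(Δ_1 - Δ_0) = -90
  1·σ_1 + 4·σ_2 + 1·σ_3 = 6(Δ_2 - Δ_1) = 48
Clamped end conditions give two more equations: 2h_0·σ_0 + h_0·σ_1 = 6(Δ_0 - s'(2)) = 18 and h_2·σ_2 + 2h_2·σ_3 = 6(s'(5) - Δ_2) = -6.
Forward elimination and back-substitution give σ_0 = 80/3, σ_1 = -106/3, σ_2 = 74/3, σ_3 = -46/3.
On [4, 5], s'(x) = b_2 + 2c_2·(x - 4) + 3d_2·(x - 4)² with b_2 = Δ_2 - h_2(2σ_2 + σ_3)/6 = -11/3, c_2 = σ_2/2 = 37/3, d_2 = (σ_3 - σ_2)/(6h_2) = -20/3. So s'(4) = -11/3.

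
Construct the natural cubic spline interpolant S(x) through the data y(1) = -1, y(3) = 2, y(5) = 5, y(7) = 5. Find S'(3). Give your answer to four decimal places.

Let m_i = S''(x_i). Step sizes h_i = 2, 2, 2; slopes of the chords Δ_i = (y_(i+1) - y_i)/h_i = 3/2, 3/2, 0.
  2·m_0 + 8·m_1 + 2·m_2 = 6(Δ_1 - Δ_0) = 0
  2·m_1 + 8·m_2 + 2·m_3 = 6(Δ_2 - Δ_1) = -9
Natural end conditions: m_0 = m_3 = 0.
Solving the tridiagonal system: m_0 = 0, m_1 = 3/10, m_2 = -6/5, m_3 = 0.
On [3, 5], S'(x) = b_1 + 2c_1·(x - 3) + 3d_1·(x - 3)² with b_1 = Δ_1 - h_1(2m_1 + m_2)/6 = 17/10, c_1 = m_1/2 = 3/20, d_1 = (m_2 - m_1)/(6h_1) = -1/8. So S'(3) = 17/10.

1.7000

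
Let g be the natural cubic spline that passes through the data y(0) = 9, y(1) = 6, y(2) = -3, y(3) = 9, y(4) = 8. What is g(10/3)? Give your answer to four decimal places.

With σ_i denoting the second derivative at x_i, h_i = 1, 1, 1, 1, and Δ_i = (y_(i+1) − y_i)/h_i = -3, -9, 12, -1:
  1·σ_0 + 4·σ_1 + 1·σ_2 = 6(Δ_1 - Δ_0) = -36
  1·σ_1 + 4·σ_2 + 1·σ_3 = 6(Δ_2 - Δ_1) = 126
  1·σ_2 + 4·σ_3 + 1·σ_4 = 6(Δ_3 - Δ_2) = -78
Natural end conditions: σ_0 = σ_4 = 0.
Hence σ_0 = 0, σ_1 = -561/28, σ_2 = 309/7, σ_3 = -855/28, σ_4 = 0.
On [3, 4], g(x) = 9 + 257/28·(x - 3) - 855/56·(x - 3)² + 285/56·(x - 3)³.
With (x - 3) = 1/3: g(10/3) = 2659/252.

10.5516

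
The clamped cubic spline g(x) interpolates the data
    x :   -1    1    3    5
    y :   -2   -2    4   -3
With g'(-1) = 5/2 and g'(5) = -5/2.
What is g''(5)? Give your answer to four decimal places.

5.3333

With M_i denoting the second derivative at x_i, h_i = 2, 2, 2, and Δ_i = (y_(i+1) − y_i)/h_i = 0, 3, -7/2:
  2·M_0 + 8·M_1 + 2·M_2 = 6(Δ_1 - Δ_0) = 18
  2·M_1 + 8·M_2 + 2·M_3 = 6(Δ_2 - Δ_1) = -39
Clamped end conditions give two more equations: 2h_0·M_0 + h_0·M_1 = 6(Δ_0 - g'(-1)) = -15 and h_2·M_2 + 2h_2·M_3 = 6(g'(5) - Δ_2) = 6.
Forward elimination and back-substitution give M_0 = -20/3, M_1 = 35/6, M_2 = -23/3, M_3 = 16/3.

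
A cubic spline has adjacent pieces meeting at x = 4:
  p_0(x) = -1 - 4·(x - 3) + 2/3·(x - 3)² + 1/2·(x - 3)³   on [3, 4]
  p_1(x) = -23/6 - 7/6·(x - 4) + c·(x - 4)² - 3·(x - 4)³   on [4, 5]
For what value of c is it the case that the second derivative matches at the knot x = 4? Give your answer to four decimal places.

2.1667

p_0''(x) = 4/3 + 3·(x - 3), so p_0''(4) = 13/3. On the right, p_1''(4) = 2c, so c = 13/6.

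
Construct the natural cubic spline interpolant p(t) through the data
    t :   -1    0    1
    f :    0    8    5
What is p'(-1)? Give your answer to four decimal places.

10.7500

Put σ_i = p'' at the i-th knot. Here h = (1, 1) and Δ = (8, -3), so the interior equations h_(i-1)·σ_(i-1) + 2(h_(i-1)+h_i)·σ_i + h_i·σ_(i+1) = 6(Δ_i − Δ_(i-1)) read
  1·σ_0 + 4·σ_1 + 1·σ_2 = 6(Δ_1 - Δ_0) = -66
Natural end conditions: σ_0 = σ_2 = 0.
Forward elimination and back-substitution give σ_0 = 0, σ_1 = -33/2, σ_2 = 0.
On [-1, 0], p'(t) = b_0 + 2c_0·(t + 1) + 3d_0·(t + 1)² with b_0 = Δ_0 - h_0(2σ_0 + σ_1)/6 = 43/4, c_0 = σ_0/2 = 0, d_0 = (σ_1 - σ_0)/(6h_0) = -11/4. So p'(-1) = 43/4.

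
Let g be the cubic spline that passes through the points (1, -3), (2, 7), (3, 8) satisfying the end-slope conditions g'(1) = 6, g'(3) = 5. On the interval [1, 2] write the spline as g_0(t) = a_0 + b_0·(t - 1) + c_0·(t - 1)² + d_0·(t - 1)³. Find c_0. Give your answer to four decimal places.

12.5000

Put M_i = g'' at the i-th knot. Here h = (1, 1) and Δ = (10, 1), so the interior equations h_(i-1)·M_(i-1) + 2(h_(i-1)+h_i)·M_i + h_i·M_(i+1) = 6(Δ_i − Δ_(i-1)) read
  1·M_0 + 4·M_1 + 1·M_2 = 6(Δ_1 - Δ_0) = -54
Clamped end conditions give two more equations: 2h_0·M_0 + h_0·M_1 = 6(Δ_0 - g'(1)) = 24 and h_1·M_1 + 2h_1·M_2 = 6(g'(3) - Δ_1) = 24.
Solving the tridiagonal system: M_0 = 25, M_1 = -26, M_2 = 25.
On [1, 2], with g_0(t) = a_0 + b_0·(t - 1) + c_0·(t - 1)² + d_0·(t - 1)³: c_0 = M_0/2 = 25/2, d_0 = (M_1 - M_0)/(6h_0) = -17/2, b_0 = Δ_0 - h_0(2M_0 + M_1)/6 = 6.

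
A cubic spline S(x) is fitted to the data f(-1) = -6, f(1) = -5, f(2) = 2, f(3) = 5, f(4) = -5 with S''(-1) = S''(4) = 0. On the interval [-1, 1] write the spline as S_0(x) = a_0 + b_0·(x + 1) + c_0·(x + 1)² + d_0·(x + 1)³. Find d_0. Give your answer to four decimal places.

0.5843

Let M_i = S''(x_i). Step sizes h_i = 2, 1, 1, 1; slopes of the chords Δ_i = (y_(i+1) - y_i)/h_i = 1/2, 7, 3, -10.
  2·M_0 + 6·M_1 + 1·M_2 = 6(Δ_1 - Δ_0) = 39
  1·M_1 + 4·M_2 + 1·M_3 = 6(Δ_2 - Δ_1) = -24
  1·M_2 + 4·M_3 + 1·M_4 = 6(Δ_3 - Δ_2) = -78
Natural end conditions: M_0 = M_4 = 0.
Hence M_0 = 0, M_1 = 603/86, M_2 = -132/43, M_3 = -1611/86, M_4 = 0.
On [-1, 1], with S_0(x) = a_0 + b_0·(x + 1) + c_0·(x + 1)² + d_0·(x + 1)³: c_0 = M_0/2 = 0, d_0 = (M_1 - M_0)/(6h_0) = 201/344, b_0 = Δ_0 - h_0(2M_0 + M_1)/6 = -79/43.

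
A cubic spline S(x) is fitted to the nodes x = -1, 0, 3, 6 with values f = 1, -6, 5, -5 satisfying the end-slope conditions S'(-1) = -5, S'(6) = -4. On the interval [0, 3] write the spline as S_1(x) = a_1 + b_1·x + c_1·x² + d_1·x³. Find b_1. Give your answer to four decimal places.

Put M_i = S'' at the i-th knot. Here h = (1, 3, 3) and Δ = (-7, 11/3, -10/3), so the interior equations h_(i-1)·M_(i-1) + 2(h_(i-1)+h_i)·M_i + h_i·M_(i+1) = 6(Δ_i − Δ_(i-1)) read
  1·M_0 + 8·M_1 + 3·M_2 = 6(Δ_1 - Δ_0) = 64
  3·M_1 + 12·M_2 + 3·M_3 = 6(Δ_2 - Δ_1) = -42
Clamped end conditions give two more equations: 2h_0·M_0 + h_0·M_1 = 6(Δ_0 - S'(-1)) = -12 and h_2·M_2 + 2h_2·M_3 = 6(S'(6) - Δ_2) = -4.
Solving: M_0 = -376/31, M_1 = 380/31, M_2 = -680/93, M_3 = 278/93.
On [0, 3], with S_1(x) = a_1 + b_1·x + c_1·x² + d_1·x³: c_1 = M_1/2 = 190/31, d_1 = (M_2 - M_1)/(6h_1) = -910/837, b_1 = Δ_1 - h_1(2M_1 + M_2)/6 = -153/31.

-4.9355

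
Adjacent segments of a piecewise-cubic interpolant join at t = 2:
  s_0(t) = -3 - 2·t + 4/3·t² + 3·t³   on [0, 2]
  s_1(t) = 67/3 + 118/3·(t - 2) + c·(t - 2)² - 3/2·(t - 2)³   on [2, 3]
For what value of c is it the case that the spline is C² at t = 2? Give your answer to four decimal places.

19.3333

s_0''(t) = 8/3 + 18·t, so s_0''(2) = 116/3. On the right, s_1''(2) = 2c, so c = 58/3.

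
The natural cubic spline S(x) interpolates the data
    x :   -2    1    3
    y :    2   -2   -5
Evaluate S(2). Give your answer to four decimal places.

-3.4750

Put M_i = S'' at the i-th knot. Here h = (3, 2) and Δ = (-4/3, -3/2), so the interior equations h_(i-1)·M_(i-1) + 2(h_(i-1)+h_i)·M_i + h_i·M_(i+1) = 6(Δ_i − Δ_(i-1)) read
  3·M_0 + 10·M_1 + 2·M_2 = 6(Δ_1 - Δ_0) = -1
Natural end conditions: M_0 = M_2 = 0.
Forward elimination and back-substitution give M_0 = 0, M_1 = -1/10, M_2 = 0.
On [1, 3], S(x) = -2 - 43/30·(x - 1) - 1/20·(x - 1)² + 1/120·(x - 1)³.
With (x - 1) = 1: S(2) = -139/40.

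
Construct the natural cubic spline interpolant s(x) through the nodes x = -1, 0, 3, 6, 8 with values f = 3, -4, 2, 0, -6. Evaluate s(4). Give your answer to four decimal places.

Let M_i = s''(x_i). Step sizes h_i = 1, 3, 3, 2; slopes of the chords Δ_i = (y_(i+1) - y_i)/h_i = -7, 2, -2/3, -3.
  1·M_0 + 8·M_1 + 3·M_2 = 6(Δ_1 - Δ_0) = 54
  3·M_1 + 12·M_2 + 3·M_3 = 6(Δ_2 - Δ_1) = -16
  3·M_2 + 10·M_3 + 2·M_4 = 6(Δ_3 - Δ_2) = -14
Natural end conditions: M_0 = M_4 = 0.
Hence M_0 = 0, M_1 = 1058/133, M_2 = -1282/399, M_3 = -58/133, M_4 = 0.
On [3, 6], s(x) = 2 + 1103/399·(x - 3) - 641/399·(x - 3)² + 554/3591·(x - 3)³.
With (x - 3) = 1: s(4) = 626/189.

3.3122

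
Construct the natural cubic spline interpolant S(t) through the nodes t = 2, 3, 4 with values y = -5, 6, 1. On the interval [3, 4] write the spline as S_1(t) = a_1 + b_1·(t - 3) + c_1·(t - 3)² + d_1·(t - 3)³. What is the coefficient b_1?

3

Write M_i for S''(x_i). With h_i = 1, 1 and divided differences Δ_i = 11, -5, the continuity of S' gives the tridiagonal system
  1·M_0 + 4·M_1 + 1·M_2 = 6(Δ_1 - Δ_0) = -96
Natural end conditions: M_0 = M_2 = 0.
Forward elimination and back-substitution give M_0 = 0, M_1 = -24, M_2 = 0.
On [3, 4], with S_1(t) = a_1 + b_1·(t - 3) + c_1·(t - 3)² + d_1·(t - 3)³: c_1 = M_1/2 = -12, d_1 = (M_2 - M_1)/(6h_1) = 4, b_1 = Δ_1 - h_1(2M_1 + M_2)/6 = 3.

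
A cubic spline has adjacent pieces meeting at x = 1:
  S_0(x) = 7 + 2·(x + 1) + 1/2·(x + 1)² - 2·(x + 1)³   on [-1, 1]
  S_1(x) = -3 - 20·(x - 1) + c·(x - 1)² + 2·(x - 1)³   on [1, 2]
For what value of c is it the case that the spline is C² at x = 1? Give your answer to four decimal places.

-11.5000

S_0''(x) = 1 - 12·(x + 1), so S_0''(1) = -23. On the right, S_1''(1) = 2c, so c = -23/2.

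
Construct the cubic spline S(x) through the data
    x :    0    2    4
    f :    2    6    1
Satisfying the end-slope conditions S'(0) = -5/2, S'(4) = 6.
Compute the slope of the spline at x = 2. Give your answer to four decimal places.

Let σ_i = S''(x_i). Step sizes h_i = 2, 2; slopes of the chords Δ_i = (y_(i+1) - y_i)/h_i = 2, -5/2.
  2·σ_0 + 8·σ_1 + 2·σ_2 = 6(Δ_1 - Δ_0) = -27
Clamped end conditions give two more equations: 2h_0·σ_0 + h_0·σ_1 = 6(Δ_0 - S'(0)) = 27 and h_1·σ_1 + 2h_1·σ_2 = 6(S'(4) - Δ_1) = 51.
Solving the tridiagonal system: σ_0 = 49/4, σ_1 = -11, σ_2 = 73/4.
On [2, 4], S'(x) = b_1 + 2c_1·(x - 2) + 3d_1·(x - 2)² with b_1 = Δ_1 - h_1(2σ_1 + σ_2)/6 = -5/4, c_1 = σ_1/2 = -11/2, d_1 = (σ_2 - σ_1)/(6h_1) = 39/16. So S'(2) = -5/4.

-1.2500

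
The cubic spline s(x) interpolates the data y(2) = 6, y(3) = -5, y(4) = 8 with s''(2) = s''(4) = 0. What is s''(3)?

Let M_i = s''(x_i). Step sizes h_i = 1, 1; slopes of the chords Δ_i = (y_(i+1) - y_i)/h_i = -11, 13.
  1·M_0 + 4·M_1 + 1·M_2 = 6(Δ_1 - Δ_0) = 144
Natural end conditions: M_0 = M_2 = 0.
Forward elimination and back-substitution give M_0 = 0, M_1 = 36, M_2 = 0.

36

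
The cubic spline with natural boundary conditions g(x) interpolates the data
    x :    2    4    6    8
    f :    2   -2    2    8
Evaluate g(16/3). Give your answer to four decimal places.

Let M_i = g''(x_i). Step sizes h_i = 2, 2, 2; slopes of the chords Δ_i = (y_(i+1) - y_i)/h_i = -2, 2, 3.
  2·M_0 + 8·M_1 + 2·M_2 = 6(Δ_1 - Δ_0) = 24
  2·M_1 + 8·M_2 + 2·M_3 = 6(Δ_2 - Δ_1) = 6
Natural end conditions: M_0 = M_3 = 0.
Forward elimination and back-substitution give M_0 = 0, M_1 = 3, M_2 = 0, M_3 = 0.
On [4, 6], g(x) = -2 + 0·(x - 4) + 3/2·(x - 4)² - 1/4·(x - 4)³.
With (x - 4) = 4/3: g(16/3) = 2/27.

0.0741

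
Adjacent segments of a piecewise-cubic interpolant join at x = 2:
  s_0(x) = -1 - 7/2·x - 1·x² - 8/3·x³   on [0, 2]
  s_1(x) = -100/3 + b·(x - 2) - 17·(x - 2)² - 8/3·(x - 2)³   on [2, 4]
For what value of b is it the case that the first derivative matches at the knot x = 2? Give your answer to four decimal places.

s_0'(x) = -7/2 - 2·x - 8·x², so s_0'(2) = -79/2. On the right, s_1'(2) = b, so b = -79/2.

-39.5000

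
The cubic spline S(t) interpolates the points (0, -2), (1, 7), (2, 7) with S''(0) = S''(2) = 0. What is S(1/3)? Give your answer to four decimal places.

1.6667

Put σ_i = S'' at the i-th knot. Here h = (1, 1) and Δ = (9, 0), so the interior equations h_(i-1)·σ_(i-1) + 2(h_(i-1)+h_i)·σ_i + h_i·σ_(i+1) = 6(Δ_i − Δ_(i-1)) read
  1·σ_0 + 4·σ_1 + 1·σ_2 = 6(Δ_1 - Δ_0) = -54
Natural end conditions: σ_0 = σ_2 = 0.
Hence σ_0 = 0, σ_1 = -27/2, σ_2 = 0.
On [0, 1], S(t) = -2 + 45/4·t + 0·t² - 9/4·t³.
With t = 1/3: S(1/3) = 5/3.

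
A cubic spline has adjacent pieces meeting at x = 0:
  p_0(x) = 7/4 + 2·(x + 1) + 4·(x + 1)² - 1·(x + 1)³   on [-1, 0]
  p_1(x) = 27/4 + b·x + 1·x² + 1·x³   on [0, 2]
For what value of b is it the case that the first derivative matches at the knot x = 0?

p_0'(x) = 2 + 8·(x + 1) - 3·(x + 1)², so p_0'(0) = 7. On the right, p_1'(0) = b, so b = 7.

7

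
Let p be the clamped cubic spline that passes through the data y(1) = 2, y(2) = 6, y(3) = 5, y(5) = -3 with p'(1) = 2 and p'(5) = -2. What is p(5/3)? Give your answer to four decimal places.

Let M_i = p''(x_i). Step sizes h_i = 1, 1, 2; slopes of the chords Δ_i = (y_(i+1) - y_i)/h_i = 4, -1, -4.
  1·M_0 + 4·M_1 + 1·M_2 = 6(Δ_1 - Δ_0) = -30
  1·M_1 + 6·M_2 + 2·M_3 = 6(Δ_2 - Δ_1) = -18
Clamped end conditions give two more equations: 2h_0·M_0 + h_0·M_1 = 6(Δ_0 - p'(1)) = 12 and h_2·M_2 + 2h_2·M_3 = 6(p'(5) - Δ_2) = 12.
Forward elimination and back-substitution give M_0 = 118/11, M_1 = -104/11, M_2 = -32/11, M_3 = 49/11.
On [1, 2], p(x) = 2 + 2·(x - 1) + 59/11·(x - 1)² - 37/11·(x - 1)³.
With (x - 1) = 2/3: p(5/3) = 1402/297.

4.7205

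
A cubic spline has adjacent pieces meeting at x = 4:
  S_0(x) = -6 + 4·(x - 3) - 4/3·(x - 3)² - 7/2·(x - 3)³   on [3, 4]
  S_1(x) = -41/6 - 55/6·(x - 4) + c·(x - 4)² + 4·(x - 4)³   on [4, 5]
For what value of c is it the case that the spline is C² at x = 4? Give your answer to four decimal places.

-11.8333

S_0''(x) = -8/3 - 21·(x - 3), so S_0''(4) = -71/3. On the right, S_1''(4) = 2c, so c = -71/6.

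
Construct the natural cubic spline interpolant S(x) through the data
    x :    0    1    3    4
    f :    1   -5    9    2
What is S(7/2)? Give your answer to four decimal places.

6.7891

With m_i denoting the second derivative at x_i, h_i = 1, 2, 1, and Δ_i = (y_(i+1) − y_i)/h_i = -6, 7, -7:
  1·m_0 + 6·m_1 + 2·m_2 = 6(Δ_1 - Δ_0) = 78
  2·m_1 + 6·m_2 + 1·m_3 = 6(Δ_2 - Δ_1) = -84
Natural end conditions: m_0 = m_3 = 0.
Hence m_0 = 0, m_1 = 159/8, m_2 = -165/8, m_3 = 0.
On [3, 4], S(x) = 9 - 1/8·(x - 3) - 165/16·(x - 3)² + 55/16·(x - 3)³.
With (x - 3) = 1/2: S(7/2) = 869/128.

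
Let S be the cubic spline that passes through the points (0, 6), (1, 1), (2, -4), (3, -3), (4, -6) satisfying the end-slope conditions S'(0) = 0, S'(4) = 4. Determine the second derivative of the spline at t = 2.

With M_i denoting the second derivative at x_i, h_i = 1, 1, 1, 1, and Δ_i = (y_(i+1) − y_i)/h_i = -5, -5, 1, -3:
  1·M_0 + 4·M_1 + 1·M_2 = 6(Δ_1 - Δ_0) = 0
  1·M_1 + 4·M_2 + 1·M_3 = 6(Δ_2 - Δ_1) = 36
  1·M_2 + 4·M_3 + 1·M_4 = 6(Δ_3 - Δ_2) = -24
Clamped end conditions give two more equations: 2h_0·M_0 + h_0·M_1 = 6(Δ_0 - S'(0)) = -30 and h_3·M_3 + 2h_3·M_4 = 6(S'(4) - Δ_3) = 42.
Hence M_0 = -107/7, M_1 = 4/7, M_2 = 13, M_3 = -116/7, M_4 = 205/7.

13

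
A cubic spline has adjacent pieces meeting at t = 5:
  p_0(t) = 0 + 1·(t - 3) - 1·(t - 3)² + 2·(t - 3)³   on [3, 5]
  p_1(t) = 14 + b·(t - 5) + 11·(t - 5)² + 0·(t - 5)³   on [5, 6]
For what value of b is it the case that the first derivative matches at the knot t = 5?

21

p_0'(t) = 1 - 2·(t - 3) + 6·(t - 3)², so p_0'(5) = 21. On the right, p_1'(5) = b, so b = 21.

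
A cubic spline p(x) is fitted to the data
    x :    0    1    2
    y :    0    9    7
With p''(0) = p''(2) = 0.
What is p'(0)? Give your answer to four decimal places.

Write M_i for p''(x_i). With h_i = 1, 1 and divided differences Δ_i = 9, -2, the continuity of p' gives the tridiagonal system
  1·M_0 + 4·M_1 + 1·M_2 = 6(Δ_1 - Δ_0) = -66
Natural end conditions: M_0 = M_2 = 0.
Solving: M_0 = 0, M_1 = -33/2, M_2 = 0.
On [0, 1], p'(x) = b_0 + 2c_0·x + 3d_0·x² with b_0 = Δ_0 - h_0(2M_0 + M_1)/6 = 47/4, c_0 = M_0/2 = 0, d_0 = (M_1 - M_0)/(6h_0) = -11/4. So p'(0) = 47/4.

11.7500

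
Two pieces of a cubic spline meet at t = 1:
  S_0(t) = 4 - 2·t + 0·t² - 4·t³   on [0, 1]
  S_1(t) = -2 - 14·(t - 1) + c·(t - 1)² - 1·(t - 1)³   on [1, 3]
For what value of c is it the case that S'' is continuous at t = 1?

S_0''(t) = 0 - 24·t, so S_0''(1) = -24. On the right, S_1''(1) = 2c, so c = -12.

-12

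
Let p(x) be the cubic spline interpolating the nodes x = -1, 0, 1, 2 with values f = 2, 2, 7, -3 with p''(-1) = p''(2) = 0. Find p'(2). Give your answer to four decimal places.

-14.3333

Write M_i for p''(x_i). With h_i = 1, 1, 1 and divided differences Δ_i = 0, 5, -10, the continuity of p' gives the tridiagonal system
  1·M_0 + 4·M_1 + 1·M_2 = 6(Δ_1 - Δ_0) = 30
  1·M_1 + 4·M_2 + 1·M_3 = 6(Δ_2 - Δ_1) = -90
Natural end conditions: M_0 = M_3 = 0.
Solving: M_0 = 0, M_1 = 14, M_2 = -26, M_3 = 0.
On [1, 2], p'(x) = b_2 + 2c_2·(x - 1) + 3d_2·(x - 1)² with b_2 = Δ_2 - h_2(2M_2 + M_3)/6 = -4/3, c_2 = M_2/2 = -13, d_2 = (M_3 - M_2)/(6h_2) = 13/3. So p'(2) = -43/3.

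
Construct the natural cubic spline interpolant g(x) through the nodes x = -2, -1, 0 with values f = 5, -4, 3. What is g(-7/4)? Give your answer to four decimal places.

Put M_i = g'' at the i-th knot. Here h = (1, 1) and Δ = (-9, 7), so the interior equations h_(i-1)·M_(i-1) + 2(h_(i-1)+h_i)·M_i + h_i·M_(i+1) = 6(Δ_i − Δ_(i-1)) read
  1·M_0 + 4·M_1 + 1·M_2 = 6(Δ_1 - Δ_0) = 96
Natural end conditions: M_0 = M_2 = 0.
Hence M_0 = 0, M_1 = 24, M_2 = 0.
On [-2, -1], g(x) = 5 - 13·(x + 2) + 0·(x + 2)² + 4·(x + 2)³.
With (x + 2) = 1/4: g(-7/4) = 29/16.

1.8125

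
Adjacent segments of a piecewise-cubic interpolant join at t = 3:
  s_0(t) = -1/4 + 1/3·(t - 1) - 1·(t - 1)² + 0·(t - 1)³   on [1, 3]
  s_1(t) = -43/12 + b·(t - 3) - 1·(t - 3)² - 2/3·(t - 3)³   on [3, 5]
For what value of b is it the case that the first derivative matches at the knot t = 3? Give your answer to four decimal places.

-3.6667

s_0'(t) = 1/3 - 2·(t - 1) + 0·(t - 1)², so s_0'(3) = -11/3. On the right, s_1'(3) = b, so b = -11/3.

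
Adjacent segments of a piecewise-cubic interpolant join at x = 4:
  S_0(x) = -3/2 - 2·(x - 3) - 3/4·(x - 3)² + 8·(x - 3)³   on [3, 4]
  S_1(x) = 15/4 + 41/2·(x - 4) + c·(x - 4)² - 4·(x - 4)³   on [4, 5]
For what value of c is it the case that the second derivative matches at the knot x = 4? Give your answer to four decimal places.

S_0''(x) = -3/2 + 48·(x - 3), so S_0''(4) = 93/2. On the right, S_1''(4) = 2c, so c = 93/4.

23.2500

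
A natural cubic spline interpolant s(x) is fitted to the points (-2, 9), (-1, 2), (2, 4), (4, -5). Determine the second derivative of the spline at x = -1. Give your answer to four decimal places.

7.7887

Put m_i = s'' at the i-th knot. Here h = (1, 3, 2) and Δ = (-7, 2/3, -9/2), so the interior equations h_(i-1)·m_(i-1) + 2(h_(i-1)+h_i)·m_i + h_i·m_(i+1) = 6(Δ_i − Δ_(i-1)) read
  1·m_0 + 8·m_1 + 3·m_2 = 6(Δ_1 - Δ_0) = 46
  3·m_1 + 10·m_2 + 2·m_3 = 6(Δ_2 - Δ_1) = -31
Natural end conditions: m_0 = m_3 = 0.
Hence m_0 = 0, m_1 = 553/71, m_2 = -386/71, m_3 = 0.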